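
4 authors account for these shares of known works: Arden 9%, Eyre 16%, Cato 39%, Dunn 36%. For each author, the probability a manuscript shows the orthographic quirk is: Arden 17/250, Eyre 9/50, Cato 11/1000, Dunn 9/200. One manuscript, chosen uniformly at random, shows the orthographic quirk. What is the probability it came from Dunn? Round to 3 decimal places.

Compute prior × likelihood for every hypothesis:
  Arden: 0.09 × 0.068 = 0.00612
  Eyre: 0.16 × 0.18 = 0.0288
  Cato: 0.39 × 0.011 = 0.00429
  Dunn: 0.36 × 0.045 = 0.0162
Normalizing constant = 0.05541.
P(Dunn | evidence) = 0.0162 / 0.05541 ≈ 0.292.

0.292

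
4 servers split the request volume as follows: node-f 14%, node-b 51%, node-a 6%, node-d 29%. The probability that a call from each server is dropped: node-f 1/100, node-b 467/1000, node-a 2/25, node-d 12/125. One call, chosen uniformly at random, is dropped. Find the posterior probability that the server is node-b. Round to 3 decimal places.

Prior × likelihood for each hypothesis:
  node-f: 0.14 × 0.01 = 0.0014
  node-b: 0.51 × 0.467 = 0.23817
  node-a: 0.06 × 0.08 = 0.0048
  node-d: 0.29 × 0.096 = 0.02784
Total = 0.27221.
P(node-b | evidence) = 0.23817 / 0.27221 ≈ 0.875.

0.875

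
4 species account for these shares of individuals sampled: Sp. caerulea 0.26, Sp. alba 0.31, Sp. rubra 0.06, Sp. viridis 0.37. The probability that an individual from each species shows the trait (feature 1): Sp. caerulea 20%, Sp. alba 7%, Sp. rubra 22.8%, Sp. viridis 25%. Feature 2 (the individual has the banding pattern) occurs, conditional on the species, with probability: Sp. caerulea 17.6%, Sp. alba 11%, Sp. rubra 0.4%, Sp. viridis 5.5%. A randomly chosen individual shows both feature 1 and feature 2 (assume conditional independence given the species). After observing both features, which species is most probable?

Sp. caerulea

Unnormalized posteriors (prior × likelihood):
  Sp. caerulea: 0.26 × 0.2 × 0.176 = 0.009152
  Sp. alba: 0.31 × 0.07 × 0.11 = 0.002387
  Sp. rubra: 0.06 × 0.228 × 0.004 = 0.00005472
  Sp. viridis: 0.37 × 0.25 × 0.055 = 0.0050875
Normalizing constant = 0.01668122.
Largest term belongs to Sp. caerulea, so Sp. caerulea is most probable.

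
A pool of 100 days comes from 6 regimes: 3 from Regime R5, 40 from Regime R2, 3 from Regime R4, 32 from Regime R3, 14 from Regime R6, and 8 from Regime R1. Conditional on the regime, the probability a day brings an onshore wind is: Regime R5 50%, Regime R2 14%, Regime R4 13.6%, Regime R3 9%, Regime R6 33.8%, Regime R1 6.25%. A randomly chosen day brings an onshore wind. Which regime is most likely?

Regime R2

Unnormalized posteriors (prior × likelihood):
  Regime R5: 0.03 × 0.5 = 0.015
  Regime R2: 0.4 × 0.14 = 0.056
  Regime R4: 0.03 × 0.136 = 0.00408
  Regime R3: 0.32 × 0.09 = 0.0288
  Regime R6: 0.14 × 0.338 = 0.04732
  Regime R1: 0.08 × 0.0625 = 0.005
Total = 0.1562.
Largest term belongs to Regime R2, so Regime R2 is most probable.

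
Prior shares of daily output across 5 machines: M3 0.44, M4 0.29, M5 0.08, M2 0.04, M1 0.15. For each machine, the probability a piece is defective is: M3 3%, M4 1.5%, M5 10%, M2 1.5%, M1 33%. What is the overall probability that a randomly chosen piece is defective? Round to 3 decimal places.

Prior × likelihood for each hypothesis:
  M3: 0.44 × 0.03 = 0.0132
  M4: 0.29 × 0.015 = 0.00435
  M5: 0.08 × 0.1 = 0.008
  M2: 0.04 × 0.015 = 0.0006
  M1: 0.15 × 0.33 = 0.0495
P(defective) = 0.0132 + 0.00435 + 0.008 + 0.0006 + 0.0495 = 0.07565 → 0.076.

0.076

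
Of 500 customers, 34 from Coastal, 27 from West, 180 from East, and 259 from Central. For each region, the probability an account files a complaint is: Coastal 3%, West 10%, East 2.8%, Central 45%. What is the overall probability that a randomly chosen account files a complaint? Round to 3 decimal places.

0.251

Prior × likelihood for each hypothesis:
  Coastal: 0.068 × 0.03 = 0.00204
  West: 0.054 × 0.1 = 0.0054
  East: 0.36 × 0.028 = 0.01008
  Central: 0.518 × 0.45 = 0.2331
P(complaint) = 0.00204 + 0.0054 + 0.01008 + 0.2331 = 0.25062 → 0.251.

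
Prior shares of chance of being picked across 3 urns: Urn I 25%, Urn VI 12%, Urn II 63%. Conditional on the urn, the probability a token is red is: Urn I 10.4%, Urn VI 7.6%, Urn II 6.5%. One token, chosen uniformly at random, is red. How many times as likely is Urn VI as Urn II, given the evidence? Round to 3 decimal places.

Prior × likelihood for each hypothesis:
  Urn I: 0.25 × 0.104 = 0.026
  Urn VI: 0.12 × 0.076 = 0.00912
  Urn II: 0.63 × 0.065 = 0.04095
Normalizing constant = 0.07607.
The ratio is 0.00912 / 0.04095 (the normalizer cancels) = 0.223.

0.223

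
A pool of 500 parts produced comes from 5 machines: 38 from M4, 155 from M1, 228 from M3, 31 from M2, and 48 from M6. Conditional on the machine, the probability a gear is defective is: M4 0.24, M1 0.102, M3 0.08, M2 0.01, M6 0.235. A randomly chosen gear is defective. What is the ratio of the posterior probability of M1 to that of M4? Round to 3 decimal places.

Compute prior × likelihood for every hypothesis:
  M4: 0.076 × 0.24 = 0.01824
  M1: 0.31 × 0.102 = 0.03162
  M3: 0.456 × 0.08 = 0.03648
  M2: 0.062 × 0.01 = 0.00062
  M6: 0.096 × 0.235 = 0.02256
Sum = 0.10952.
The ratio is 0.03162 / 0.01824 (the normalizer cancels) = 1.734.

1.734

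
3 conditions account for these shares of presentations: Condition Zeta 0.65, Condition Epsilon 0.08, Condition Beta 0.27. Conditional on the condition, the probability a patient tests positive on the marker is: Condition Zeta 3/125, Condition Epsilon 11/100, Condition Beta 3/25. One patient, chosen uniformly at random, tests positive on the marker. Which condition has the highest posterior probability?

By Bayes' rule, posterior ∝ prior × likelihood:
  Condition Zeta: 0.65 × 0.024 = 0.0156
  Condition Epsilon: 0.08 × 0.11 = 0.0088
  Condition Beta: 0.27 × 0.12 = 0.0324
Sum = 0.0568.
Largest term belongs to Condition Beta, so Condition Beta is most probable.

Condition Beta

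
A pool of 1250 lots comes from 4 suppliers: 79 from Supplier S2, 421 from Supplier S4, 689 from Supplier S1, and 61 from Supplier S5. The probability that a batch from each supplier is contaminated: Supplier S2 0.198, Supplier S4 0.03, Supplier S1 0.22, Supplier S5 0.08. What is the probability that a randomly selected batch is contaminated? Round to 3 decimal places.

By Bayes' rule, posterior ∝ prior × likelihood:
  Supplier S2: 0.0632 × 0.198 = 0.0125136
  Supplier S4: 0.3368 × 0.03 = 0.010104
  Supplier S1: 0.5512 × 0.22 = 0.121264
  Supplier S5: 0.0488 × 0.08 = 0.003904
P(contaminated) = 0.0125136 + 0.010104 + 0.121264 + 0.003904 = 0.1477856 → 0.148.

0.148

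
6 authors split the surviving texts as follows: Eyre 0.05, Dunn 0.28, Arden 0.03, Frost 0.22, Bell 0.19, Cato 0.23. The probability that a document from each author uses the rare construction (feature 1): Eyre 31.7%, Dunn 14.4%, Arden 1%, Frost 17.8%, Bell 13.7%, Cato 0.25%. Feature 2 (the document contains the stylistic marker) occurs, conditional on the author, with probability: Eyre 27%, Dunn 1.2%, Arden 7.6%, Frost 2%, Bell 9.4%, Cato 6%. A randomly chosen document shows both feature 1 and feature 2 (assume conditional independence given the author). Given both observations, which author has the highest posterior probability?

Compute prior × likelihood for every hypothesis:
  Eyre: 0.05 × 0.317 × 0.27 = 0.0042795
  Dunn: 0.28 × 0.144 × 0.012 = 0.00048384
  Arden: 0.03 × 0.01 × 0.076 = 0.0000228
  Frost: 0.22 × 0.178 × 0.02 = 0.0007832
  Bell: 0.19 × 0.137 × 0.094 = 0.00244682
  Cato: 0.23 × 0.0025 × 0.06 = 0.0000345
Sum = 0.00805066.
Largest term belongs to Eyre, so Eyre is most probable.

Eyre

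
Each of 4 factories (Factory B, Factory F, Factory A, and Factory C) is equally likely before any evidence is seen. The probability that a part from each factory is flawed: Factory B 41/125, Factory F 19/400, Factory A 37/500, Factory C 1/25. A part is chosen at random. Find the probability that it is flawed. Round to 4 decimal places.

With a uniform prior (1/4 each), posterior ∝ likelihood:
  Factory B: 0.328
  Factory F: 0.0475
  Factory A: 0.074
  Factory C: 0.04
P(flawed) = (1/4) × (0.328 + 0.0475 + 0.074 + 0.04) = 0.4895/4 ≈ 0.1224.

0.1224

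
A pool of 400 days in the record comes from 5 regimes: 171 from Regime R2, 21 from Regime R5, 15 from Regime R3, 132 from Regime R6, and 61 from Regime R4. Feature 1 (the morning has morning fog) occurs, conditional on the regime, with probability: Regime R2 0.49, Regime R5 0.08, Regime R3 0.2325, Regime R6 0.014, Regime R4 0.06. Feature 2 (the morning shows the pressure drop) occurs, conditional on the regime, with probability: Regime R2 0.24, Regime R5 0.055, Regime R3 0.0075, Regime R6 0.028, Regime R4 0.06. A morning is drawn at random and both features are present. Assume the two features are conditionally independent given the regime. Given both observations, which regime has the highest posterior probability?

Regime R2

Compute prior × likelihood for every hypothesis:
  Regime R2: 0.4275 × 0.49 × 0.24 = 0.050274
  Regime R5: 0.0525 × 0.08 × 0.055 = 0.000231
  Regime R3: 0.0375 × 0.2325 × 0.0075 = 0.000065390625
  Regime R6: 0.33 × 0.014 × 0.028 = 0.00012936
  Regime R4: 0.1525 × 0.06 × 0.06 = 0.000549
Sum = 0.051248750625.
Largest term belongs to Regime R2, so Regime R2 is most probable.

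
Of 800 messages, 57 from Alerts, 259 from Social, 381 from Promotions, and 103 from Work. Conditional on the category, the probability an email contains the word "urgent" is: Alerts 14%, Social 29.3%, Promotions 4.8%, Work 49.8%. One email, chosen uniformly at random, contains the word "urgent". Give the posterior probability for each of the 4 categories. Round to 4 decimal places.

Compute prior × likelihood for every hypothesis:
  Alerts: 0.07125 × 0.14 = 0.009975
  Social: 0.32375 × 0.293 = 0.09485875
  Promotions: 0.47625 × 0.048 = 0.02286
  Work: 0.12875 × 0.498 = 0.0641175
Sum = 0.19181125.
P(Alerts | urgent-flag) = 0.009975/0.19181125 ≈ 0.0520
P(Social | urgent-flag) = 0.09485875/0.19181125 ≈ 0.4945
P(Promotions | urgent-flag) = 0.02286/0.19181125 ≈ 0.1192
P(Work | urgent-flag) = 0.0641175/0.19181125 ≈ 0.3343
(Check: 0.0520+0.4945+0.1192+0.3343 = 1.0000.)

Alerts 0.0520, Social 0.4945, Promotions 0.1192, Work 0.3343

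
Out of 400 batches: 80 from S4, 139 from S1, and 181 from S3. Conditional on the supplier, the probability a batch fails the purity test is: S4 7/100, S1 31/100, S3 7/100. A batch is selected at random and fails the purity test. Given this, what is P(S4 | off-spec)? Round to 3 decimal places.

Unnormalized posteriors (prior × likelihood):
  S4: 0.2 × 0.07 = 0.014
  S1: 0.3475 × 0.31 = 0.107725
  S3: 0.4525 × 0.07 = 0.031675
Sum = 0.1534.
P(S4 | evidence) = 0.014 / 0.1534 ≈ 0.091.

0.091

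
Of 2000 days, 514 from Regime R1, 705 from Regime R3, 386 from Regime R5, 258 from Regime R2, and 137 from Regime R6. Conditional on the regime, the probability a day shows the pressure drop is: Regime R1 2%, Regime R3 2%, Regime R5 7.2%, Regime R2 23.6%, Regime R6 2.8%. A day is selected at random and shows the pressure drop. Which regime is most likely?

Regime R2

Compute prior × likelihood for every hypothesis:
  Regime R1: 0.257 × 0.02 = 0.00514
  Regime R3: 0.3525 × 0.02 = 0.00705
  Regime R5: 0.193 × 0.072 = 0.013896
  Regime R2: 0.129 × 0.236 = 0.030444
  Regime R6: 0.0685 × 0.028 = 0.001918
Total = 0.058448.
Largest term belongs to Regime R2, so Regime R2 is most probable.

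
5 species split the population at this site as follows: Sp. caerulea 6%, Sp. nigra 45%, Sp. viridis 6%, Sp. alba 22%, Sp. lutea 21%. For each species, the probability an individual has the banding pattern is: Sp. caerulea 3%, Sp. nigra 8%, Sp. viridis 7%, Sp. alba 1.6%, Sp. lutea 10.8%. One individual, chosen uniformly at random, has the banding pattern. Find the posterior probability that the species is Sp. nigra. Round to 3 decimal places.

Compute prior × likelihood for every hypothesis:
  Sp. caerulea: 0.06 × 0.03 = 0.0018
  Sp. nigra: 0.45 × 0.08 = 0.036
  Sp. viridis: 0.06 × 0.07 = 0.0042
  Sp. alba: 0.22 × 0.016 = 0.00352
  Sp. lutea: 0.21 × 0.108 = 0.02268
Sum = 0.0682.
P(Sp. nigra | evidence) = 0.036 / 0.0682 ≈ 0.528.

0.528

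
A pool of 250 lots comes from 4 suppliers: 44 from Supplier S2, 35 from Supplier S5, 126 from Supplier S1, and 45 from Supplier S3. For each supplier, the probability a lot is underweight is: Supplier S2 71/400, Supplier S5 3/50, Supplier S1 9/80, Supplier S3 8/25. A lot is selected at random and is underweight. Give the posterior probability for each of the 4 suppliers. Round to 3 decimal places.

By Bayes' rule, posterior ∝ prior × likelihood:
  Supplier S2: 0.176 × 0.1775 = 0.03124
  Supplier S5: 0.14 × 0.06 = 0.0084
  Supplier S1: 0.504 × 0.1125 = 0.0567
  Supplier S3: 0.18 × 0.32 = 0.0576
Sum = 0.15394.
P(Supplier S2 | underweight) = 0.03124/0.15394 ≈ 0.203
P(Supplier S5 | underweight) = 0.0084/0.15394 ≈ 0.055
P(Supplier S1 | underweight) = 0.0567/0.15394 ≈ 0.368
P(Supplier S3 | underweight) = 0.0576/0.15394 ≈ 0.374
(Check: 0.203+0.055+0.368+0.374 = 1.000.)

Supplier S2 0.203, Supplier S5 0.055, Supplier S1 0.368, Supplier S3 0.374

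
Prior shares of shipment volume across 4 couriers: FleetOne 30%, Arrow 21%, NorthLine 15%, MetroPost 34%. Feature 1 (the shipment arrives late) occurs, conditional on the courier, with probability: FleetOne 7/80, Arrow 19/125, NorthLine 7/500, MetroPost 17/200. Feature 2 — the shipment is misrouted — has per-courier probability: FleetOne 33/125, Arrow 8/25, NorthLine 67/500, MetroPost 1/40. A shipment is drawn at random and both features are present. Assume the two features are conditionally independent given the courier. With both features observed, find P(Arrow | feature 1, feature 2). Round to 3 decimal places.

Prior × likelihood for each hypothesis:
  FleetOne: 0.3 × 0.0875 × 0.264 = 0.00693
  Arrow: 0.21 × 0.152 × 0.32 = 0.0102144
  NorthLine: 0.15 × 0.014 × 0.134 = 0.0002814
  MetroPost: 0.34 × 0.085 × 0.025 = 0.0007225
Normalizing constant = 0.0181483.
P(Arrow | evidence) = 0.0102144 / 0.0181483 ≈ 0.563.

0.563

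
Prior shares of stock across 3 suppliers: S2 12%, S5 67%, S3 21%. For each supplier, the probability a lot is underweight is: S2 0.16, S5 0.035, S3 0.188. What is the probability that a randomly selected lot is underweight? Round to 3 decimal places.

0.082

Unnormalized posteriors (prior × likelihood):
  S2: 0.12 × 0.16 = 0.0192
  S5: 0.67 × 0.035 = 0.02345
  S3: 0.21 × 0.188 = 0.03948
P(underweight) = 0.0192 + 0.02345 + 0.03948 = 0.08213 → 0.082.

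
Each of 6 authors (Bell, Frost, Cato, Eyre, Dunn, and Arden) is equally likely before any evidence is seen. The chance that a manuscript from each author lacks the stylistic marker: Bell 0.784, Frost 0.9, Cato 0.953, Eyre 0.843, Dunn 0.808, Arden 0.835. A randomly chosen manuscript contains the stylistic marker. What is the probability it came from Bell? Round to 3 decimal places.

Taking complements, P(marker | each) = Bell 0.216, Frost 0.1, Cato 0.047, Eyre 0.157, Dunn 0.192, Arden 0.165.
With a uniform prior (1/6 each), posterior ∝ likelihood:
  Bell: 0.216
  Frost: 0.1
  Cato: 0.047
  Eyre: 0.157
  Dunn: 0.192
  Arden: 0.165
Normalizing constant = 0.877.
P(Bell | evidence) = 0.216 / 0.877 ≈ 0.246.

0.246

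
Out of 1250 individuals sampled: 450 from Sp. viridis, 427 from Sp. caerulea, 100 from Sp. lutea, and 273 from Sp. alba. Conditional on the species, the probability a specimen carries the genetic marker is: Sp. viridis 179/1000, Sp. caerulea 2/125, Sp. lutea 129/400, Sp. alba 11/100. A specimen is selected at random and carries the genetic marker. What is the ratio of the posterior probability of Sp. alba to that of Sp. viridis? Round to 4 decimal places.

Prior × likelihood for each hypothesis:
  Sp. viridis: 0.36 × 0.179 = 0.06444
  Sp. caerulea: 0.3416 × 0.016 = 0.0054656
  Sp. lutea: 0.08 × 0.3225 = 0.0258
  Sp. alba: 0.2184 × 0.11 = 0.024024
Sum = 0.1197296.
The ratio is 0.024024 / 0.06444 (the normalizer cancels) = 0.3728.

0.3728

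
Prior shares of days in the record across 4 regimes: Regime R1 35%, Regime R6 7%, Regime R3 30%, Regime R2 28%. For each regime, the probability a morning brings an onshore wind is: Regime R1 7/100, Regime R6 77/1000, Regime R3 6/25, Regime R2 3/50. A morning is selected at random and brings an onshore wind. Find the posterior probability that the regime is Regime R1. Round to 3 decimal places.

0.206

Prior × likelihood for each hypothesis:
  Regime R1: 0.35 × 0.07 = 0.0245
  Regime R6: 0.07 × 0.077 = 0.00539
  Regime R3: 0.3 × 0.24 = 0.072
  Regime R2: 0.28 × 0.06 = 0.0168
Sum = 0.11869.
P(Regime R1 | evidence) = 0.0245 / 0.11869 ≈ 0.206.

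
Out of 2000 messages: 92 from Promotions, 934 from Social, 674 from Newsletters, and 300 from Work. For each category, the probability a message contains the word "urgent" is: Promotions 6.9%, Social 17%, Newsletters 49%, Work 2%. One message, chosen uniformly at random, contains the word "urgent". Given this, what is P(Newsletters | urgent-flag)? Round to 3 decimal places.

Compute prior × likelihood for every hypothesis:
  Promotions: 0.046 × 0.069 = 0.003174
  Social: 0.467 × 0.17 = 0.07939
  Newsletters: 0.337 × 0.49 = 0.16513
  Work: 0.15 × 0.02 = 0.003
Sum = 0.250694.
P(Newsletters | evidence) = 0.16513 / 0.250694 ≈ 0.659.

0.659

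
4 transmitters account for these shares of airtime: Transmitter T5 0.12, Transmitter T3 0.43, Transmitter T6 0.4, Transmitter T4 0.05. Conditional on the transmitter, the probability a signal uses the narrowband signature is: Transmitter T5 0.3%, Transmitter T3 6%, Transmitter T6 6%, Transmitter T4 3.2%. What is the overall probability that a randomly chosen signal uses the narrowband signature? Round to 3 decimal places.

Unnormalized posteriors (prior × likelihood):
  Transmitter T5: 0.12 × 0.003 = 0.00036
  Transmitter T3: 0.43 × 0.06 = 0.0258
  Transmitter T6: 0.4 × 0.06 = 0.024
  Transmitter T4: 0.05 × 0.032 = 0.0016
P(narrowband) = 0.00036 + 0.0258 + 0.024 + 0.0016 = 0.05176 → 0.052.

0.052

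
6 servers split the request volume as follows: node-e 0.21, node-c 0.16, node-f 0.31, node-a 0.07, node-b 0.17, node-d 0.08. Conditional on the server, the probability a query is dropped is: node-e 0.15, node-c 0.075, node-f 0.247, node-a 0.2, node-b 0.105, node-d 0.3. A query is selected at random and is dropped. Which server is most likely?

node-f

Prior × likelihood for each hypothesis:
  node-e: 0.21 × 0.15 = 0.0315
  node-c: 0.16 × 0.075 = 0.012
  node-f: 0.31 × 0.247 = 0.07657
  node-a: 0.07 × 0.2 = 0.014
  node-b: 0.17 × 0.105 = 0.01785
  node-d: 0.08 × 0.3 = 0.024
Total = 0.17592.
Largest term belongs to node-f, so node-f is most probable.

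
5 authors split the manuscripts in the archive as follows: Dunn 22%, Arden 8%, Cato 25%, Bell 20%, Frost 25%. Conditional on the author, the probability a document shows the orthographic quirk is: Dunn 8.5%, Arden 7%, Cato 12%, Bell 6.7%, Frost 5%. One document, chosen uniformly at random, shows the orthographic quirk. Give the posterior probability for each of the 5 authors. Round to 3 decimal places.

Unnormalized posteriors (prior × likelihood):
  Dunn: 0.22 × 0.085 = 0.0187
  Arden: 0.08 × 0.07 = 0.0056
  Cato: 0.25 × 0.12 = 0.03
  Bell: 0.2 × 0.067 = 0.0134
  Frost: 0.25 × 0.05 = 0.0125
Total = 0.0802.
P(Dunn | quirk) = 0.0187/0.0802 ≈ 0.233
P(Arden | quirk) = 0.0056/0.0802 ≈ 0.070
P(Cato | quirk) = 0.03/0.0802 ≈ 0.374
P(Bell | quirk) = 0.0134/0.0802 ≈ 0.167
P(Frost | quirk) = 0.0125/0.0802 ≈ 0.156
(Check: 0.233+0.070+0.374+0.167+0.156 = 1.000.)

Dunn 0.233, Arden 0.070, Cato 0.374, Bell 0.167, Frost 0.156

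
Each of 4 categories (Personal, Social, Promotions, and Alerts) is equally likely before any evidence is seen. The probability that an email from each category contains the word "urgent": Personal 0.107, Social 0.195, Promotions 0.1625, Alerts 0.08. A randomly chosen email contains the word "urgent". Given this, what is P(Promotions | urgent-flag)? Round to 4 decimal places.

With a uniform prior (1/4 each), posterior ∝ likelihood:
  Personal: 0.107
  Social: 0.195
  Promotions: 0.1625
  Alerts: 0.08
Normalizing constant = 0.5445.
P(Promotions | evidence) = 0.1625 / 0.5445 ≈ 0.2984.

0.2984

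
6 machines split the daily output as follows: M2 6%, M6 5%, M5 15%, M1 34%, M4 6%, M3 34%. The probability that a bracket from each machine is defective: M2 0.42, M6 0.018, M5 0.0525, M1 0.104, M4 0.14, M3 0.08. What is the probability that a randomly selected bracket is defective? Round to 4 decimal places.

Compute prior × likelihood for every hypothesis:
  M2: 0.06 × 0.42 = 0.0252
  M6: 0.05 × 0.018 = 0.0009
  M5: 0.15 × 0.0525 = 0.007875
  M1: 0.34 × 0.104 = 0.03536
  M4: 0.06 × 0.14 = 0.0084
  M3: 0.34 × 0.08 = 0.0272
P(defective) = 0.0252 + 0.0009 + 0.007875 + 0.03536 + 0.0084 + 0.0272 = 0.104935 → 0.1049.

0.1049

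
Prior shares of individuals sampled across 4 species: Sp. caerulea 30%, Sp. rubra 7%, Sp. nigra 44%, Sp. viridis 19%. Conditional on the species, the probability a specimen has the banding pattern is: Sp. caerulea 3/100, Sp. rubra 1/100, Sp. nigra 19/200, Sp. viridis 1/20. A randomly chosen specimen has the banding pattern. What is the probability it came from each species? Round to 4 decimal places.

Sp. caerulea 0.1475, Sp. rubra 0.0115, Sp. nigra 0.6852, Sp. viridis 0.1557

Prior × likelihood for each hypothesis:
  Sp. caerulea: 0.3 × 0.03 = 0.009
  Sp. rubra: 0.07 × 0.01 = 0.0007
  Sp. nigra: 0.44 × 0.095 = 0.0418
  Sp. viridis: 0.19 × 0.05 = 0.0095
Normalizing constant = 0.061.
P(Sp. caerulea | banded) = 0.009/0.061 ≈ 0.1475
P(Sp. rubra | banded) = 0.0007/0.061 ≈ 0.0115
P(Sp. nigra | banded) = 0.0418/0.061 ≈ 0.6852
P(Sp. viridis | banded) = 0.0095/0.061 ≈ 0.1557
(Check: 0.1475+0.0115+0.6852+0.1557 = 0.9999.)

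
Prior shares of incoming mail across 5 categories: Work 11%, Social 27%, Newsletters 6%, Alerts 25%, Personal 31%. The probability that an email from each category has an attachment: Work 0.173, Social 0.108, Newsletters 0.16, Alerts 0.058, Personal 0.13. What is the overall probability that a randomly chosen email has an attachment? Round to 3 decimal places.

0.113

Prior × likelihood for each hypothesis:
  Work: 0.11 × 0.173 = 0.01903
  Social: 0.27 × 0.108 = 0.02916
  Newsletters: 0.06 × 0.16 = 0.0096
  Alerts: 0.25 × 0.058 = 0.0145
  Personal: 0.31 × 0.13 = 0.0403
P(attachment) = 0.01903 + 0.02916 + 0.0096 + 0.0145 + 0.0403 = 0.11259 → 0.113.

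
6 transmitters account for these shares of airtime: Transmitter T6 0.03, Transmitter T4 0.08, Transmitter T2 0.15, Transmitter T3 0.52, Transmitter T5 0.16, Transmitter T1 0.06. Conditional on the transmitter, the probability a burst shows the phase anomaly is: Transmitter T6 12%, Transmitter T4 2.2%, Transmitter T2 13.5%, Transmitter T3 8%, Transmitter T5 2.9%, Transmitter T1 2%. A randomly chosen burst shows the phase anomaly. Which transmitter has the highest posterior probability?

Prior × likelihood for each hypothesis:
  Transmitter T6: 0.03 × 0.12 = 0.0036
  Transmitter T4: 0.08 × 0.022 = 0.00176
  Transmitter T2: 0.15 × 0.135 = 0.02025
  Transmitter T3: 0.52 × 0.08 = 0.0416
  Transmitter T5: 0.16 × 0.029 = 0.00464
  Transmitter T1: 0.06 × 0.02 = 0.0012
Total = 0.07305.
Largest term belongs to Transmitter T3, so Transmitter T3 is most probable.

Transmitter T3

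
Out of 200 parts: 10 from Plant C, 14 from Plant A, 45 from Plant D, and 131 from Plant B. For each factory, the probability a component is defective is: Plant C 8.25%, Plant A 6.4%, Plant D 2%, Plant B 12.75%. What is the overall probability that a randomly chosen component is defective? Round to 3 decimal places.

Unnormalized posteriors (prior × likelihood):
  Plant C: 0.05 × 0.0825 = 0.004125
  Plant A: 0.07 × 0.064 = 0.00448
  Plant D: 0.225 × 0.02 = 0.0045
  Plant B: 0.655 × 0.1275 = 0.0835125
P(defective) = 0.004125 + 0.00448 + 0.0045 + 0.0835125 = 0.0966175 → 0.097.

0.097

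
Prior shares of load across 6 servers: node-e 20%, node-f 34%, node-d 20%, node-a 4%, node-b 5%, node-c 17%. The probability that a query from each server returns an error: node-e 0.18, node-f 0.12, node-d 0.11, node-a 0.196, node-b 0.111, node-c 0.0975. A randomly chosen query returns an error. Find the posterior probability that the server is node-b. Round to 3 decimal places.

Prior × likelihood for each hypothesis:
  node-e: 0.2 × 0.18 = 0.036
  node-f: 0.34 × 0.12 = 0.0408
  node-d: 0.2 × 0.11 = 0.022
  node-a: 0.04 × 0.196 = 0.00784
  node-b: 0.05 × 0.111 = 0.00555
  node-c: 0.17 × 0.0975 = 0.016575
Total = 0.128765.
P(node-b | evidence) = 0.00555 / 0.128765 ≈ 0.043.

0.043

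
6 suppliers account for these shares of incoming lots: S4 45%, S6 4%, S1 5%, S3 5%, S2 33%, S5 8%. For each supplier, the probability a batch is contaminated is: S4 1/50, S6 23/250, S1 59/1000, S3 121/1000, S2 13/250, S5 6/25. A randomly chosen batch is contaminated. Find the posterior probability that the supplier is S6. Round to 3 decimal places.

Unnormalized posteriors (prior × likelihood):
  S4: 0.45 × 0.02 = 0.009
  S6: 0.04 × 0.092 = 0.00368
  S1: 0.05 × 0.059 = 0.00295
  S3: 0.05 × 0.121 = 0.00605
  S2: 0.33 × 0.052 = 0.01716
  S5: 0.08 × 0.24 = 0.0192
Sum = 0.05804.
P(S6 | evidence) = 0.00368 / 0.05804 ≈ 0.063.

0.063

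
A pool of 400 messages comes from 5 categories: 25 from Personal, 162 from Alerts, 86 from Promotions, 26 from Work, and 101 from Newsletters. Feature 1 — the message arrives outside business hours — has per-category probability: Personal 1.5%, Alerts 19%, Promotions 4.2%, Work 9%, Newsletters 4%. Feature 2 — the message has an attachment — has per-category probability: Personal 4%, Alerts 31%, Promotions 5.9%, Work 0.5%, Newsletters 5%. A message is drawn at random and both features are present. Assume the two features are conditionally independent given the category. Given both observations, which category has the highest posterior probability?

Unnormalized posteriors (prior × likelihood):
  Personal: 0.0625 × 0.015 × 0.04 = 0.0000375
  Alerts: 0.405 × 0.19 × 0.31 = 0.0238545
  Promotions: 0.215 × 0.042 × 0.059 = 0.00053277
  Work: 0.065 × 0.09 × 0.005 = 0.00002925
  Newsletters: 0.2525 × 0.04 × 0.05 = 0.000505
Total = 0.02495902.
Largest term belongs to Alerts, so Alerts is most probable.

Alerts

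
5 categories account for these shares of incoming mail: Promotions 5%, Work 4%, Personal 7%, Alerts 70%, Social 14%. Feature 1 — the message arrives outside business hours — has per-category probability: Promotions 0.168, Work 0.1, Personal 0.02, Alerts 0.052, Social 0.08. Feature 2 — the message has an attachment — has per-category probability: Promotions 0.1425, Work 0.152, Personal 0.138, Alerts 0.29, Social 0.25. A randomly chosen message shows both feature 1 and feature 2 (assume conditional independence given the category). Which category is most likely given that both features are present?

Alerts

Compute prior × likelihood for every hypothesis:
  Promotions: 0.05 × 0.168 × 0.1425 = 0.001197
  Work: 0.04 × 0.1 × 0.152 = 0.000608
  Personal: 0.07 × 0.02 × 0.138 = 0.0001932
  Alerts: 0.7 × 0.052 × 0.29 = 0.010556
  Social: 0.14 × 0.08 × 0.25 = 0.0028
Normalizing constant = 0.0153542.
Largest term belongs to Alerts, so Alerts is most probable.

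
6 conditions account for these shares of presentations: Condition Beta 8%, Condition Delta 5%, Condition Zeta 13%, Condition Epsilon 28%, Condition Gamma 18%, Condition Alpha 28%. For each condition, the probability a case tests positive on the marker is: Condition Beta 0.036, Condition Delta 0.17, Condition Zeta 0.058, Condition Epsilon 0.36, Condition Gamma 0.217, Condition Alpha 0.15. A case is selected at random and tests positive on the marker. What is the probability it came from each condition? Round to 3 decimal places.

Condition Beta 0.014, Condition Delta 0.042, Condition Zeta 0.038, Condition Epsilon 0.502, Condition Gamma 0.195, Condition Alpha 0.209

Unnormalized posteriors (prior × likelihood):
  Condition Beta: 0.08 × 0.036 = 0.00288
  Condition Delta: 0.05 × 0.17 = 0.0085
  Condition Zeta: 0.13 × 0.058 = 0.00754
  Condition Epsilon: 0.28 × 0.36 = 0.1008
  Condition Gamma: 0.18 × 0.217 = 0.03906
  Condition Alpha: 0.28 × 0.15 = 0.042
Total = 0.20078.
P(Condition Beta | marker-positive) = 0.00288/0.20078 ≈ 0.014
P(Condition Delta | marker-positive) = 0.0085/0.20078 ≈ 0.042
P(Condition Zeta | marker-positive) = 0.00754/0.20078 ≈ 0.038
P(Condition Epsilon | marker-positive) = 0.1008/0.20078 ≈ 0.502
P(Condition Gamma | marker-positive) = 0.03906/0.20078 ≈ 0.195
P(Condition Alpha | marker-positive) = 0.042/0.20078 ≈ 0.209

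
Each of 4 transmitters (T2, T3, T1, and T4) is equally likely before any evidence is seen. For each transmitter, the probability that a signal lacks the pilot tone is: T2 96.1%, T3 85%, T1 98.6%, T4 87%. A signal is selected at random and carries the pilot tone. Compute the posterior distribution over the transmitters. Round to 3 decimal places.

Taking complements, P(pilot | each) = T2 0.039, T3 0.15, T1 0.014, T4 0.13.
Since the prior is uniform, the posterior is proportional to the likelihood:
  T2: 0.039
  T3: 0.15
  T1: 0.014
  T4: 0.13
Sum = 0.333.
P(T2 | pilot) = 0.039/0.333 ≈ 0.117
P(T3 | pilot) = 0.15/0.333 ≈ 0.450
P(T1 | pilot) = 0.014/0.333 ≈ 0.042
P(T4 | pilot) = 0.13/0.333 ≈ 0.390

T2 0.117, T3 0.450, T1 0.042, T4 0.390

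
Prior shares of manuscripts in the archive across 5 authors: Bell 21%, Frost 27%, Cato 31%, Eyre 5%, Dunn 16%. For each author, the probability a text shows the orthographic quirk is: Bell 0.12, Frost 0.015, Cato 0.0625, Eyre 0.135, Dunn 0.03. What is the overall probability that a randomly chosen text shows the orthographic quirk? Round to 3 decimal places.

0.060

Unnormalized posteriors (prior × likelihood):
  Bell: 0.21 × 0.12 = 0.0252
  Frost: 0.27 × 0.015 = 0.00405
  Cato: 0.31 × 0.0625 = 0.019375
  Eyre: 0.05 × 0.135 = 0.00675
  Dunn: 0.16 × 0.03 = 0.0048
P(quirk) = 0.0252 + 0.00405 + 0.019375 + 0.00675 + 0.0048 = 0.060175 → 0.060.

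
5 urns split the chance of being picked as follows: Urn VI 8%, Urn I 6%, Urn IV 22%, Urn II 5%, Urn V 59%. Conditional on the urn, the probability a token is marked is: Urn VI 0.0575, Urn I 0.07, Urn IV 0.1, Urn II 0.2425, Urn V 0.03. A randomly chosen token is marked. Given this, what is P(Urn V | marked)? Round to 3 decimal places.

Compute prior × likelihood for every hypothesis:
  Urn VI: 0.08 × 0.0575 = 0.0046
  Urn I: 0.06 × 0.07 = 0.0042
  Urn IV: 0.22 × 0.1 = 0.022
  Urn II: 0.05 × 0.2425 = 0.012125
  Urn V: 0.59 × 0.03 = 0.0177
Total = 0.060625.
P(Urn V | evidence) = 0.0177 / 0.060625 ≈ 0.292.

0.292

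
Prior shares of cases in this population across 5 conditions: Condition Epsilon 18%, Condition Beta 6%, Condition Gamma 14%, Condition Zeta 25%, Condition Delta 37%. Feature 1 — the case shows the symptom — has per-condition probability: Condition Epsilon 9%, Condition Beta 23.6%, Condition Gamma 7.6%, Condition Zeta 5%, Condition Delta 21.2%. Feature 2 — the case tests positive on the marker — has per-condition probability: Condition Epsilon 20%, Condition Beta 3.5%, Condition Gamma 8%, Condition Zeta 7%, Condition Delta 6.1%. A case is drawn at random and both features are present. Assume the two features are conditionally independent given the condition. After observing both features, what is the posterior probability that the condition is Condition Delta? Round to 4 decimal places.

0.4670

Compute prior × likelihood for every hypothesis:
  Condition Epsilon: 0.18 × 0.09 × 0.2 = 0.00324
  Condition Beta: 0.06 × 0.236 × 0.035 = 0.0004956
  Condition Gamma: 0.14 × 0.076 × 0.08 = 0.0008512
  Condition Zeta: 0.25 × 0.05 × 0.07 = 0.000875
  Condition Delta: 0.37 × 0.212 × 0.061 = 0.00478484
Sum = 0.01024664.
P(Condition Delta | evidence) = 0.00478484 / 0.01024664 ≈ 0.4670.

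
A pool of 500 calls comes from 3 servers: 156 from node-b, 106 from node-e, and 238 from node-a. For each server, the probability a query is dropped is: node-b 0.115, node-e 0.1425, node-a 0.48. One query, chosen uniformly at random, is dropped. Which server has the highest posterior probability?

node-a

Unnormalized posteriors (prior × likelihood):
  node-b: 0.312 × 0.115 = 0.03588
  node-e: 0.212 × 0.1425 = 0.03021
  node-a: 0.476 × 0.48 = 0.22848
Total = 0.29457.
Largest term belongs to node-a, so node-a is most probable.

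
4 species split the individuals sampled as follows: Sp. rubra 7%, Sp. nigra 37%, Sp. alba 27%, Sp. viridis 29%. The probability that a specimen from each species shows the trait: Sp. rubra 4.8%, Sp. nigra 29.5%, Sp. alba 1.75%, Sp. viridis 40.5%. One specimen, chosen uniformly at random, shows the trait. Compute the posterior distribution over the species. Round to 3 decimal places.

Prior × likelihood for each hypothesis:
  Sp. rubra: 0.07 × 0.048 = 0.00336
  Sp. nigra: 0.37 × 0.295 = 0.10915
  Sp. alba: 0.27 × 0.0175 = 0.004725
  Sp. viridis: 0.29 × 0.405 = 0.11745
Total = 0.234685.
P(Sp. rubra | trait) = 0.00336/0.234685 ≈ 0.014
P(Sp. nigra | trait) = 0.10915/0.234685 ≈ 0.465
P(Sp. alba | trait) = 0.004725/0.234685 ≈ 0.020
P(Sp. viridis | trait) = 0.11745/0.234685 ≈ 0.500

Sp. rubra 0.014, Sp. nigra 0.465, Sp. alba 0.020, Sp. viridis 0.500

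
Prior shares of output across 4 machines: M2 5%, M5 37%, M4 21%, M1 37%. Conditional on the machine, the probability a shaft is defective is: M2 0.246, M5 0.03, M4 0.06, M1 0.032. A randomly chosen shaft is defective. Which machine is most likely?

M4

By Bayes' rule, posterior ∝ prior × likelihood:
  M2: 0.05 × 0.246 = 0.0123
  M5: 0.37 × 0.03 = 0.0111
  M4: 0.21 × 0.06 = 0.0126
  M1: 0.37 × 0.032 = 0.01184
Normalizing constant = 0.04784.
Largest term belongs to M4, so M4 is most probable.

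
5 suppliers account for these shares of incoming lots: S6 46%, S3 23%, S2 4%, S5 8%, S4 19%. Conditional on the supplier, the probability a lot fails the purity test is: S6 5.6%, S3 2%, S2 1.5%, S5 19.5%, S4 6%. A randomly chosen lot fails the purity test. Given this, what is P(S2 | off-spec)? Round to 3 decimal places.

By Bayes' rule, posterior ∝ prior × likelihood:
  S6: 0.46 × 0.056 = 0.02576
  S3: 0.23 × 0.02 = 0.0046
  S2: 0.04 × 0.015 = 0.0006
  S5: 0.08 × 0.195 = 0.0156
  S4: 0.19 × 0.06 = 0.0114
Total = 0.05796.
P(S2 | evidence) = 0.0006 / 0.05796 ≈ 0.010.

0.010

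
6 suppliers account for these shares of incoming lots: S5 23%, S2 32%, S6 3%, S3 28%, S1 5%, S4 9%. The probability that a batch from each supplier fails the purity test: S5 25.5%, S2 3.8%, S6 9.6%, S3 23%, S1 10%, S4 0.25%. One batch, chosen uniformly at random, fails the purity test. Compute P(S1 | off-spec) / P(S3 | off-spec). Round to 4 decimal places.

0.0776

By Bayes' rule, posterior ∝ prior × likelihood:
  S5: 0.23 × 0.255 = 0.05865
  S2: 0.32 × 0.038 = 0.01216
  S6: 0.03 × 0.096 = 0.00288
  S3: 0.28 × 0.23 = 0.0644
  S1: 0.05 × 0.1 = 0.005
  S4: 0.09 × 0.0025 = 0.000225
Sum = 0.143315.
The ratio is 0.005 / 0.0644 (the normalizer cancels) = 0.0776.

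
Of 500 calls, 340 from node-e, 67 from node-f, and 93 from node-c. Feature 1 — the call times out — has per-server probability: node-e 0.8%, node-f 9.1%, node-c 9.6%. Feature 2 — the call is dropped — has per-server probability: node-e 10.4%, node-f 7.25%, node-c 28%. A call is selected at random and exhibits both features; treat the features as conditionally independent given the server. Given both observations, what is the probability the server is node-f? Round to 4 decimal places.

Unnormalized posteriors (prior × likelihood):
  node-e: 0.68 × 0.008 × 0.104 = 0.00056576
  node-f: 0.134 × 0.091 × 0.0725 = 0.000884065
  node-c: 0.186 × 0.096 × 0.28 = 0.00499968
Total = 0.006449505.
P(node-f | evidence) = 0.000884065 / 0.006449505 ≈ 0.1371.

0.1371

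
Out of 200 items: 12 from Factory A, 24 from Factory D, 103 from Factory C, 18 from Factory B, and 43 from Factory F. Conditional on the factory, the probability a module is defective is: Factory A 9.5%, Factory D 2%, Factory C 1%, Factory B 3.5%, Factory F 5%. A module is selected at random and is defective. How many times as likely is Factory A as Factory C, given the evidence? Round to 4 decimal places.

Unnormalized posteriors (prior × likelihood):
  Factory A: 0.06 × 0.095 = 0.0057
  Factory D: 0.12 × 0.02 = 0.0024
  Factory C: 0.515 × 0.01 = 0.00515
  Factory B: 0.09 × 0.035 = 0.00315
  Factory F: 0.215 × 0.05 = 0.01075
Total = 0.02715.
The ratio is 0.0057 / 0.00515 (the normalizer cancels) = 1.1068.

1.1068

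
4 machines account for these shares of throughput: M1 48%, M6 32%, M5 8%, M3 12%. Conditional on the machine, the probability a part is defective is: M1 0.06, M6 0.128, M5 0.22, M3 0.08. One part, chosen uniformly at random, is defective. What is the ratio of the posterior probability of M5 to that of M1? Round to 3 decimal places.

By Bayes' rule, posterior ∝ prior × likelihood:
  M1: 0.48 × 0.06 = 0.0288
  M6: 0.32 × 0.128 = 0.04096
  M5: 0.08 × 0.22 = 0.0176
  M3: 0.12 × 0.08 = 0.0096
Total = 0.09696.
The ratio is 0.0176 / 0.0288 (the normalizer cancels) = 0.611.

0.611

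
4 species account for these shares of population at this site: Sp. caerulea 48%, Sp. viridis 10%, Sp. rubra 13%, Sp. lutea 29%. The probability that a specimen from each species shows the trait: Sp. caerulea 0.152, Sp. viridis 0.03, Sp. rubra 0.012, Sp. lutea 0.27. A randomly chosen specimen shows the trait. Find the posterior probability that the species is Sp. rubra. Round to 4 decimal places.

By Bayes' rule, posterior ∝ prior × likelihood:
  Sp. caerulea: 0.48 × 0.152 = 0.07296
  Sp. viridis: 0.1 × 0.03 = 0.003
  Sp. rubra: 0.13 × 0.012 = 0.00156
  Sp. lutea: 0.29 × 0.27 = 0.0783
Normalizing constant = 0.15582.
P(Sp. rubra | evidence) = 0.00156 / 0.15582 ≈ 0.0100.

0.0100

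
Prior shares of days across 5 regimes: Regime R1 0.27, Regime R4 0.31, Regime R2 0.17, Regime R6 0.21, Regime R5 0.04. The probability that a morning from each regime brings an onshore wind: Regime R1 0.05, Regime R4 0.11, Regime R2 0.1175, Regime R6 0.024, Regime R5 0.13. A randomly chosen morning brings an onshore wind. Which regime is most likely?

Unnormalized posteriors (prior × likelihood):
  Regime R1: 0.27 × 0.05 = 0.0135
  Regime R4: 0.31 × 0.11 = 0.0341
  Regime R2: 0.17 × 0.1175 = 0.019975
  Regime R6: 0.21 × 0.024 = 0.00504
  Regime R5: 0.04 × 0.13 = 0.0052
Sum = 0.077815.
Largest term belongs to Regime R4, so Regime R4 is most probable.

Regime R4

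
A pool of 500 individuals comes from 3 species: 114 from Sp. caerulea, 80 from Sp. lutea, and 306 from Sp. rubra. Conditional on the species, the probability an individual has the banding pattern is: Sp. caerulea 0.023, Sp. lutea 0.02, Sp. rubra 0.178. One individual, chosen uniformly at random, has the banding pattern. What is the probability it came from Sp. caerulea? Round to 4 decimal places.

Unnormalized posteriors (prior × likelihood):
  Sp. caerulea: 0.228 × 0.023 = 0.005244
  Sp. lutea: 0.16 × 0.02 = 0.0032
  Sp. rubra: 0.612 × 0.178 = 0.108936
Total = 0.11738.
P(Sp. caerulea | evidence) = 0.005244 / 0.11738 ≈ 0.0447.

0.0447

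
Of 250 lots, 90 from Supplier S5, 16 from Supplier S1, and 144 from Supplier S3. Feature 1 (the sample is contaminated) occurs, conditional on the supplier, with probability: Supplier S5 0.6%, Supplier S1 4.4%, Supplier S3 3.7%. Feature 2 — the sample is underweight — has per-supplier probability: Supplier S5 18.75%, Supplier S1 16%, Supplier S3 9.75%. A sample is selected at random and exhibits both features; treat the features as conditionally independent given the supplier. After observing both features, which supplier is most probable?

By Bayes' rule, posterior ∝ prior × likelihood:
  Supplier S5: 0.36 × 0.006 × 0.1875 = 0.000405
  Supplier S1: 0.064 × 0.044 × 0.16 = 0.00045056
  Supplier S3: 0.576 × 0.037 × 0.0975 = 0.00207792
Total = 0.00293348.
Largest term belongs to Supplier S3, so Supplier S3 is most probable.

Supplier S3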